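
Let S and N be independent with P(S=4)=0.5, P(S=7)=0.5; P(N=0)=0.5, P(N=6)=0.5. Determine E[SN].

E[SN] = Σ_s Σ_n sn · P(S=s)P(N=n)
 = 0·0.25 + 24·0.25 + 0·0.25 + 42·0.25
 = 0 + 6 + 0 + 10.5
 = 16.5

16.5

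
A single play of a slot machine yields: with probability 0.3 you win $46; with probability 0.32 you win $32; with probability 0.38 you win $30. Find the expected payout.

E[payout] = 46·0.3 + 32·0.32 + 30·0.38
 = 13.8 + 10.24 + 11.4
 = 35.44

35.44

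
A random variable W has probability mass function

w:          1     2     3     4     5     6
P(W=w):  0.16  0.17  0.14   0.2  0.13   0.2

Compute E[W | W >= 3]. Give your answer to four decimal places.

4.5821

P(W >= 3) = 0.14 + 0.2 + 0.13 + 0.2 = 0.67.
E[W | W >= 3] = [3·0.14 + 4·0.2 + 5·0.13 + 6·0.2] / 0.67
 = 3.07 / 0.67
 = 307/67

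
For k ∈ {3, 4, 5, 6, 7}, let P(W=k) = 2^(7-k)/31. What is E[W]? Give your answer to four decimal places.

E[W] = Σ w·P(W=w)
 = 3·16/31 + 4·8/31 + 5·4/31 + 6·2/31 + 7·1/31
 = 48/31 + 32/31 + 20/31 + 12/31 + 7/31
 = 119/31

3.8387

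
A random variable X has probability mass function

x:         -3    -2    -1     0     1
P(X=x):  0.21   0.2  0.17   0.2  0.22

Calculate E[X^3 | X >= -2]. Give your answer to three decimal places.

-1.962

P(X >= -2) = 0.2 + 0.17 + 0.2 + 0.22 = 0.79.
E[X^3 | X >= -2] = [(-8)·0.2 + (-1)·0.17 + 0·0.2 + 1·0.22] / 0.79
 = -1.55 / 0.79
 = -155/79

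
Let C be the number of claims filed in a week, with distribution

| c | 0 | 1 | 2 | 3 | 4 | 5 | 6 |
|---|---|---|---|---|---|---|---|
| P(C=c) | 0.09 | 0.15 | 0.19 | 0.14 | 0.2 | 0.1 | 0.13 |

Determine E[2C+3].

E[2C+3] = Σ (2c+3)·P(C=c)
 = 3·0.09 + 5·0.15 + 7·0.19 + 9·0.14 + 11·0.2 + 13·0.1 + 15·0.13
 = 0.27 + 0.75 + 1.33 + 1.26 + 2.2 + 1.3 + 1.95
 = 9.06

9.06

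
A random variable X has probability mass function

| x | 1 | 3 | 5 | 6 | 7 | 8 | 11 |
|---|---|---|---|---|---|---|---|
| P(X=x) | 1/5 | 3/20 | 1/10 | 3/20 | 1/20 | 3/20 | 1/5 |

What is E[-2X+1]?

E[-2X+1] = Σ (-2x+1)·P(X=x)
 = (-1)·1/5 + (-5)·3/20 + (-9)·1/10 + (-11)·3/20 + (-13)·1/20 + (-15)·3/20 + (-21)·1/5
 = (-1/5) + (-3/4) + (-9/10) + (-33/20) + (-13/20) + (-9/4) + (-21/5)
 = -53/5

-10.6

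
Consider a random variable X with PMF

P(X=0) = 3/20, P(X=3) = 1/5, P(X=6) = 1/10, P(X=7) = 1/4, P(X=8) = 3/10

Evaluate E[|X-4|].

E[|X-4|] = Σ |x-4|·P(X=x)
 = 4·3/20 + 1·1/5 + 2·1/10 + 3·1/4 + 4·3/10
 = 3/5 + 1/5 + 1/5 + 3/4 + 6/5
 = 59/20

2.95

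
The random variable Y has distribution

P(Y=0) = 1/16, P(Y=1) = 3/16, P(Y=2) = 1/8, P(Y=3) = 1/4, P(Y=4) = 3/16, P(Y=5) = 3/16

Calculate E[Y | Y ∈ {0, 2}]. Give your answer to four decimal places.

P(Y ∈ {0, 2}) = 1/16 + 1/8 = 3/16.
E[Y | Y ∈ {0, 2}] = [0·1/16 + 2·1/8] / (3/16)
 = 1/4 / (3/16)
 = 4/3

1.3333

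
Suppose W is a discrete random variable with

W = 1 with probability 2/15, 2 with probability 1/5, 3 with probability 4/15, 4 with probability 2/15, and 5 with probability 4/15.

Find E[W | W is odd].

P(W is odd) = 2/15 + 4/15 + 4/15 = 2/3.
E[W | W is odd] = [1·2/15 + 3·4/15 + 5·4/15] / (2/3)
 = 34/15 / (2/3)
 = 17/5

3.4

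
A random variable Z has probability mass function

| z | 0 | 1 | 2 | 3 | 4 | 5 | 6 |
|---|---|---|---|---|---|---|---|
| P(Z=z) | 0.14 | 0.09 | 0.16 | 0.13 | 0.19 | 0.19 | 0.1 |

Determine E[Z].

E[Z] = Σ z·P(Z=z)
 = 0·0.14 + 1·0.09 + 2·0.16 + 3·0.13 + 4·0.19 + 5·0.19 + 6·0.1
 = 0 + 0.09 + 0.32 + 0.39 + 0.76 + 0.95 + 0.6
 = 3.11

3.11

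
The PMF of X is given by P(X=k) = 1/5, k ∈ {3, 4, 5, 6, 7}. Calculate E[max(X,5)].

5.6

E[max(X,5)] = Σ max(x,5)·P(X=x)
 = 5·1/5 + 5·1/5 + 5·1/5 + 6·1/5 + 7·1/5
 = 1 + 1 + 1 + 6/5 + 7/5
 = 28/5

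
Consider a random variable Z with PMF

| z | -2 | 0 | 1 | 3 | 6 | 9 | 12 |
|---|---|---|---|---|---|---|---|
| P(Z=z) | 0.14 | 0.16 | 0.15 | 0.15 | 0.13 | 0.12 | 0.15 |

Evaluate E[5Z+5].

E[5Z+5] = Σ (5z+5)·P(Z=z)
 = (-5)·0.14 + 5·0.16 + 10·0.15 + 20·0.15 + 35·0.13 + 50·0.12 + 65·0.15
 = (-0.7) + 0.8 + 1.5 + 3 + 4.55 + 6 + 9.75
 = 24.9

24.9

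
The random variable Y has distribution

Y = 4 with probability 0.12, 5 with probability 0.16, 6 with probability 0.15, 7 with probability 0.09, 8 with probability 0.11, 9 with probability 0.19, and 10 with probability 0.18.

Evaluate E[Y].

E[Y] = Σ y·P(Y=y)
 = 4·0.12 + 5·0.16 + 6·0.15 + 7·0.09 + 8·0.11 + 9·0.19 + 10·0.18
 = 0.48 + 0.8 + 0.9 + 0.63 + 0.88 + 1.71 + 1.8
 = 7.2

7.2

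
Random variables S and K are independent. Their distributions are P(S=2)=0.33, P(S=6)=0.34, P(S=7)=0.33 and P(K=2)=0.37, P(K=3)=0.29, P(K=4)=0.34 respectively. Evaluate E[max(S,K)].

5.3301

E[max(S,K)] = Σ_s Σ_k max(s,k) · P(S=s)P(K=k)
 = 2·0.1221 + 3·0.0957 + 4·0.1122 + 6·0.1258 + 6·0.0986 + 6·0.1156 + 7·0.1221 + 7·0.0957 + 7·0.1122
 = 0.2442 + 0.2871 + 0.4488 + 0.7548 + 0.5916 + 0.6936 + 0.8547 + 0.6699 + 0.7854
 = 5.3301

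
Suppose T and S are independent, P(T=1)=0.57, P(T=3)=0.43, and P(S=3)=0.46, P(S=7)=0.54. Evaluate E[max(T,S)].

5.16

E[max(T,S)] = Σ_t Σ_s max(t,s) · P(T=t)P(S=s)
 = 3·0.2622 + 7·0.3078 + 3·0.1978 + 7·0.2322
 = 0.7866 + 2.1546 + 0.5934 + 1.6254
 = 5.16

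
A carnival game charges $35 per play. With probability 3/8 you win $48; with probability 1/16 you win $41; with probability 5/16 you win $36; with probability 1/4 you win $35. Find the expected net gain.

5.5625

E[payout] = 48·3/8 + 41·1/16 + 36·5/16 + 35·1/4
 = 18 + 41/16 + 45/4 + 35/4
 = 649/16
Net = 649/16 - 35 = 89/16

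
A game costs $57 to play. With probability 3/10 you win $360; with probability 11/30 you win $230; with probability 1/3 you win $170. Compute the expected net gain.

192

E[payout] = 360·3/10 + 230·11/30 + 170·1/3
 = 108 + 253/3 + 170/3
 = 249
Net = 249 - 57 = 192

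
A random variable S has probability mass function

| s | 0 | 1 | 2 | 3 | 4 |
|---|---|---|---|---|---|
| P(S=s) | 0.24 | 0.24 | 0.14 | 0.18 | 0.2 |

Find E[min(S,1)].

0.76

E[min(S,1)] = Σ min(s,1)·P(S=s)
 = 0·0.24 + 1·0.24 + 1·0.14 + 1·0.18 + 1·0.2
 = 0 + 0.24 + 0.14 + 0.18 + 0.2
 = 0.76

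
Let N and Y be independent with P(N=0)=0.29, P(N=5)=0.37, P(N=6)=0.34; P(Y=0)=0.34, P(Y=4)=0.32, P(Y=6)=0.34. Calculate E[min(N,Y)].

2.2314

E[min(N,Y)] = Σ_n Σ_y min(n,y) · P(N=n)P(Y=y)
 = 0·0.0986 + 0·0.0928 + 0·0.0986 + 0·0.1258 + 4·0.1184 + 5·0.1258 + 0·0.1156 + 4·0.1088 + 6·0.1156
 = 0 + 0 + 0 + 0 + 0.4736 + 0.629 + 0 + 0.4352 + 0.6936
 = 2.2314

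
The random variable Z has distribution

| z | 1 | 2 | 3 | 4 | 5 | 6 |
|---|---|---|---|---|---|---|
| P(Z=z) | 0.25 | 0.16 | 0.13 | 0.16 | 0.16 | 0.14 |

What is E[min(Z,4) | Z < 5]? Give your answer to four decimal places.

2.2857

P(Z < 5) = 0.25 + 0.16 + 0.13 + 0.16 = 0.7.
E[min(Z,4) | Z < 5] = [1·0.25 + 2·0.16 + 3·0.13 + 4·0.16] / 0.7
 = 1.6 / 0.7
 = 16/7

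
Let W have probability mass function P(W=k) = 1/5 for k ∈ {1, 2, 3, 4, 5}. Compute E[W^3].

45

E[W^3] = Σ w^3·P(W=w)
 = 1·1/5 + 8·1/5 + 27·1/5 + 64·1/5 + 125·1/5
 = 1/5 + 8/5 + 27/5 + 64/5 + 25
 = 45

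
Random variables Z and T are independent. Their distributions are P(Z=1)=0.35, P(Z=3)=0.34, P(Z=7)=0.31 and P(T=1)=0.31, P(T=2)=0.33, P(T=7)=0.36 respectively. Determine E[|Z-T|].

E[|Z-T|] = Σ_z Σ_t |z-t| · P(Z=z)P(T=t)
 = 0·0.1085 + 1·0.1155 + 6·0.126 + 2·0.1054 + 1·0.1122 + 4·0.1224 + 6·0.0961 + 5·0.1023 + 0·0.1116
 = 0 + 0.1155 + 0.756 + 0.2108 + 0.1122 + 0.4896 + 0.5766 + 0.5115 + 0
 = 2.7722

2.7722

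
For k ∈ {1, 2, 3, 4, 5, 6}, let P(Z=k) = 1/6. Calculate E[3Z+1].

E[3Z+1] = Σ (3z+1)·P(Z=z)
 = 4·1/6 + 7·1/6 + 10·1/6 + 13·1/6 + 16·1/6 + 19·1/6
 = 2/3 + 7/6 + 5/3 + 13/6 + 8/3 + 19/6
 = 23/2

11.5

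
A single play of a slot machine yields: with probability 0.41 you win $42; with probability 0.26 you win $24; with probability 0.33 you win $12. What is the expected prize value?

E[payout] = 42·0.41 + 24·0.26 + 12·0.33
 = 17.22 + 6.24 + 3.96
 = 27.42

27.42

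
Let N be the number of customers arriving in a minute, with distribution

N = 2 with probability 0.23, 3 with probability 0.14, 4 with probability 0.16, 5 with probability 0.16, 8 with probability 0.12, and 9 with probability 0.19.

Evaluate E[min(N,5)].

E[min(N,5)] = Σ min(n,5)·P(N=n)
 = 2·0.23 + 3·0.14 + 4·0.16 + 5·0.16 + 5·0.12 + 5·0.19
 = 0.46 + 0.42 + 0.64 + 0.8 + 0.6 + 0.95
 = 3.87

3.87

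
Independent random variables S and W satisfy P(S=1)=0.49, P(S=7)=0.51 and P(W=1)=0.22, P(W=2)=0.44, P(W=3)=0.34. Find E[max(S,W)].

4.6088

E[max(S,W)] = Σ_s Σ_w max(s,w) · P(S=s)P(W=w)
 = 1·0.1078 + 2·0.2156 + 3·0.1666 + 7·0.1122 + 7·0.2244 + 7·0.1734
 = 0.1078 + 0.4312 + 0.4998 + 0.7854 + 1.5708 + 1.2138
 = 4.6088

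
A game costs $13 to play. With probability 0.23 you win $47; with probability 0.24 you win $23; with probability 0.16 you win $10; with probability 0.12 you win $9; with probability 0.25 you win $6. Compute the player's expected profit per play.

7.51

E[payout] = 47·0.23 + 23·0.24 + 10·0.16 + 9·0.12 + 6·0.25
 = 10.81 + 5.52 + 1.6 + 1.08 + 1.5
 = 20.51
Net = 20.51 - 13 = 7.51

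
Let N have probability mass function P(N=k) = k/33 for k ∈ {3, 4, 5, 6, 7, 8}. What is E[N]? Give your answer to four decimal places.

E[N] = Σ n·P(N=n)
 = 3·1/11 + 4·4/33 + 5·5/33 + 6·2/11 + 7·7/33 + 8·8/33
 = 3/11 + 16/33 + 25/33 + 12/11 + 49/33 + 64/33
 = 199/33

6.0303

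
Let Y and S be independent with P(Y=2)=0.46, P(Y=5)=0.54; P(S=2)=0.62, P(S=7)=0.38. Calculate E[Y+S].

7.52

E[Y+S] = Σ_y Σ_s (y+s) · P(Y=y)P(S=s)
 = 4·0.2852 + 9·0.1748 + 7·0.3348 + 12·0.2052
 = 1.1408 + 1.5732 + 2.3436 + 2.4624
 = 7.52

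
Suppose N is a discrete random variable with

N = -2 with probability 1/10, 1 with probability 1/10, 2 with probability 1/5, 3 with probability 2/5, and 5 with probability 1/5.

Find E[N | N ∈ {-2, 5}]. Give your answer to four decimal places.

2.6667

P(N ∈ {-2, 5}) = 1/10 + 1/5 = 3/10.
E[N | N ∈ {-2, 5}] = [(-2)·1/10 + 5·1/5] / (3/10)
 = 4/5 / (3/10)
 = 8/3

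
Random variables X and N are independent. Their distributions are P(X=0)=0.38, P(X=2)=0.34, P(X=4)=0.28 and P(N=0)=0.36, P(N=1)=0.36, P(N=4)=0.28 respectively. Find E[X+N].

3.28

E[X+N] = Σ_x Σ_n (x+n) · P(X=x)P(N=n)
 = 0·0.1368 + 1·0.1368 + 4·0.1064 + 2·0.1224 + 3·0.1224 + 6·0.0952 + 4·0.1008 + 5·0.1008 + 8·0.0784
 = 0 + 0.1368 + 0.4256 + 0.2448 + 0.3672 + 0.5712 + 0.4032 + 0.504 + 0.6272
 = 3.28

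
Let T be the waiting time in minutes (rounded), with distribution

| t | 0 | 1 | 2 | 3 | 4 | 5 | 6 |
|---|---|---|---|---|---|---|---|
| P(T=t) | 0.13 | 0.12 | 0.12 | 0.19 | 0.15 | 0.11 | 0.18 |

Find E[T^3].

68.44

E[T^3] = Σ t^3·P(T=t)
 = 0·0.13 + 1·0.12 + 8·0.12 + 27·0.19 + 64·0.15 + 125·0.11 + 216·0.18
 = 0 + 0.12 + 0.96 + 5.13 + 9.6 + 13.75 + 38.88
 = 68.44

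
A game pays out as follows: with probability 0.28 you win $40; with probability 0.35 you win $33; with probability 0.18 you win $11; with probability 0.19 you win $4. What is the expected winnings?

25.49

E[payout] = 40·0.28 + 33·0.35 + 11·0.18 + 4·0.19
 = 11.2 + 11.55 + 1.98 + 0.76
 = 25.49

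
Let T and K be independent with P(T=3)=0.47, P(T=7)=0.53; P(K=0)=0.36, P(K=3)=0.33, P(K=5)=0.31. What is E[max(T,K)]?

5.4114

E[max(T,K)] = Σ_t Σ_k max(t,k) · P(T=t)P(K=k)
 = 3·0.1692 + 3·0.1551 + 5·0.1457 + 7·0.1908 + 7·0.1749 + 7·0.1643
 = 0.5076 + 0.4653 + 0.7285 + 1.3356 + 1.2243 + 1.1501
 = 5.4114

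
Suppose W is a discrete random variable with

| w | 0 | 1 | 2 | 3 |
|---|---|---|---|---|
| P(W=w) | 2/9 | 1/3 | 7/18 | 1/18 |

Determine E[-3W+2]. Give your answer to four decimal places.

-1.8333

E[-3W+2] = Σ (-3w+2)·P(W=w)
 = 2·2/9 + (-1)·1/3 + (-4)·7/18 + (-7)·1/18
 = 4/9 + (-1/3) + (-14/9) + (-7/18)
 = -11/6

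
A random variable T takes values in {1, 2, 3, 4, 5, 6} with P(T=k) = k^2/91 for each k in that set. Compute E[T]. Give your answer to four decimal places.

4.8462

E[T] = Σ t·P(T=t)
 = 1·1/91 + 2·4/91 + 3·9/91 + 4·16/91 + 5·25/91 + 6·36/91
 = 1/91 + 8/91 + 27/91 + 64/91 + 125/91 + 216/91
 = 63/13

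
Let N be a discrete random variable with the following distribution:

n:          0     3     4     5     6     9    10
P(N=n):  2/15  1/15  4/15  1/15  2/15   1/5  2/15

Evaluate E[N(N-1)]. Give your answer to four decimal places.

35.3333

E[N(N-1)] = Σ n(n-1)·P(N=n)
 = 0·2/15 + 6·1/15 + 12·4/15 + 20·1/15 + 30·2/15 + 72·1/5 + 90·2/15
 = 0 + 2/5 + 16/5 + 4/3 + 4 + 72/5 + 12
 = 106/3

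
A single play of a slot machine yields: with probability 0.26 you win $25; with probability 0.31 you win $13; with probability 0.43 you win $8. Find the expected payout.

E[payout] = 25·0.26 + 13·0.31 + 8·0.43
 = 6.5 + 4.03 + 3.44
 = 13.97

13.97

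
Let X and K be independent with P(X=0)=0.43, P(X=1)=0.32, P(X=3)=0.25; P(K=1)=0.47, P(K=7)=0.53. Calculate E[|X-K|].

3.58

E[|X-K|] = Σ_x Σ_k |x-k| · P(X=x)P(K=k)
 = 1·0.2021 + 7·0.2279 + 0·0.1504 + 6·0.1696 + 2·0.1175 + 4·0.1325
 = 0.2021 + 1.5953 + 0 + 1.0176 + 0.235 + 0.53
 = 3.58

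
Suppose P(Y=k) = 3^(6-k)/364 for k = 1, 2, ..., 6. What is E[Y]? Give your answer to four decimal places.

E[Y] = Σ y·P(Y=y)
 = 1·243/364 + 2·81/364 + 3·27/364 + 4·9/364 + 5·3/364 + 6·1/364
 = 243/364 + 81/182 + 81/364 + 9/91 + 15/364 + 3/182
 = 543/364

1.4918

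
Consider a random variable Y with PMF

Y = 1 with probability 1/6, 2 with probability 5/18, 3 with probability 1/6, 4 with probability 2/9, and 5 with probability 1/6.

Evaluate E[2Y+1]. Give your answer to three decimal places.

E[2Y+1] = Σ (2y+1)·P(Y=y)
 = 3·1/6 + 5·5/18 + 7·1/6 + 9·2/9 + 11·1/6
 = 1/2 + 25/18 + 7/6 + 2 + 11/6
 = 62/9

6.889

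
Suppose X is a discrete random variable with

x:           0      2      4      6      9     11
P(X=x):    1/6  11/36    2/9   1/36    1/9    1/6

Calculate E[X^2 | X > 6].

P(X > 6) = 1/9 + 1/6 = 5/18.
E[X^2 | X > 6] = [81·1/9 + 121·1/6] / (5/18)
 = 175/6 / (5/18)
 = 105

105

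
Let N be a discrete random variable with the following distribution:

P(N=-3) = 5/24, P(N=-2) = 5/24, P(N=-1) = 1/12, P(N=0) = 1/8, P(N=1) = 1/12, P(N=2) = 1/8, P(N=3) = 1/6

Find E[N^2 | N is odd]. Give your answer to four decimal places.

6.5385

P(N is odd) = 5/24 + 1/12 + 1/12 + 1/6 = 13/24.
E[N^2 | N is odd] = [9·5/24 + 1·1/12 + 1·1/12 + 9·1/6] / (13/24)
 = 85/24 / (13/24)
 = 85/13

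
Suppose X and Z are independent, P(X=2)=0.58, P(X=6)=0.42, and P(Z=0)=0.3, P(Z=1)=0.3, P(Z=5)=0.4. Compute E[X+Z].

E[X+Z] = Σ_x Σ_z (x+z) · P(X=x)P(Z=z)
 = 2·0.174 + 3·0.174 + 7·0.232 + 6·0.126 + 7·0.126 + 11·0.168
 = 0.348 + 0.522 + 1.624 + 0.756 + 0.882 + 1.848
 = 5.98

5.98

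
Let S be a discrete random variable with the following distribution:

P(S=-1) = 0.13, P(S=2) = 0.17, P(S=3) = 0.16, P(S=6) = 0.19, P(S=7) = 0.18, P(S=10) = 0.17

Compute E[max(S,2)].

5.18

E[max(S,2)] = Σ max(s,2)·P(S=s)
 = 2·0.13 + 2·0.17 + 3·0.16 + 6·0.19 + 7·0.18 + 10·0.17
 = 0.26 + 0.34 + 0.48 + 1.14 + 1.26 + 1.7
 = 5.18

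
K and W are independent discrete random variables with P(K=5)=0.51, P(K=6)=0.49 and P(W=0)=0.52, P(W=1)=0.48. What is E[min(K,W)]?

E[min(K,W)] = Σ_k Σ_w min(k,w) · P(K=k)P(W=w)
 = 0·0.2652 + 1·0.2448 + 0·0.2548 + 1·0.2352
 = 0 + 0.2448 + 0 + 0.2352
 = 0.48

0.48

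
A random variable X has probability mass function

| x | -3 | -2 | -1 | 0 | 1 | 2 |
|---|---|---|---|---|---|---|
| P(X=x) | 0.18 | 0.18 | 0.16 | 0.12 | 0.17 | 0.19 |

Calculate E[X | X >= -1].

P(X >= -1) = 0.16 + 0.12 + 0.17 + 0.19 = 0.64.
E[X | X >= -1] = [(-1)·0.16 + 0·0.12 + 1·0.17 + 2·0.19] / 0.64
 = 0.39 / 0.64
 = 39/64

0.609375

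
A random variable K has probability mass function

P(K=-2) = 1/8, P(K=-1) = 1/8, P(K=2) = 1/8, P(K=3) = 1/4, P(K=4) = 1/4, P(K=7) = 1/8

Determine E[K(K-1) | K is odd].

14

P(K is odd) = 1/8 + 1/4 + 1/8 = 1/2.
E[K(K-1) | K is odd] = [2·1/8 + 6·1/4 + 42·1/8] / (1/2)
 = 7 / (1/2)
 = 14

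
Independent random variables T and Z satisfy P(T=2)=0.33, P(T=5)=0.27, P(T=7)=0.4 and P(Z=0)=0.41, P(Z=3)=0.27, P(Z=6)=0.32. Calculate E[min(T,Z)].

E[min(T,Z)] = Σ_t Σ_z min(t,z) · P(T=t)P(Z=z)
 = 0·0.1353 + 2·0.0891 + 2·0.1056 + 0·0.1107 + 3·0.0729 + 5·0.0864 + 0·0.164 + 3·0.108 + 6·0.128
 = 0 + 0.1782 + 0.2112 + 0 + 0.2187 + 0.432 + 0 + 0.324 + 0.768
 = 2.1321

2.1321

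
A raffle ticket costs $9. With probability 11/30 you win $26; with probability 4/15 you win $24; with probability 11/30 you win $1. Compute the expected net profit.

E[payout] = 26·11/30 + 24·4/15 + 1·11/30
 = 143/15 + 32/5 + 11/30
 = 163/10
Net = 163/10 - 9 = 73/10

7.3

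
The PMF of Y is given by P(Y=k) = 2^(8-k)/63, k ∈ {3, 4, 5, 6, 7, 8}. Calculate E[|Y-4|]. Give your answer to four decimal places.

0.9206

E[|Y-4|] = Σ |y-4|·P(Y=y)
 = 1·32/63 + 0·16/63 + 1·8/63 + 2·4/63 + 3·2/63 + 4·1/63
 = 32/63 + 0 + 8/63 + 8/63 + 2/21 + 4/63
 = 58/63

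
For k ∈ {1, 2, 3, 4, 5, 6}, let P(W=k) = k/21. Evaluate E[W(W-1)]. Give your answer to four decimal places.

E[W(W-1)] = Σ w(w-1)·P(W=w)
 = 0·1/21 + 2·2/21 + 6·1/7 + 12·4/21 + 20·5/21 + 30·2/7
 = 0 + 4/21 + 6/7 + 16/7 + 100/21 + 60/7
 = 50/3

16.6667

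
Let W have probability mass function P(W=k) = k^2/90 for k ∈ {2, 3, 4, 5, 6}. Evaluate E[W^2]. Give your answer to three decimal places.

E[W^2] = Σ w^2·P(W=w)
 = 4·2/45 + 9·1/10 + 16·8/45 + 25·5/18 + 36·2/5
 = 8/45 + 9/10 + 128/45 + 125/18 + 72/5
 = 379/15

25.267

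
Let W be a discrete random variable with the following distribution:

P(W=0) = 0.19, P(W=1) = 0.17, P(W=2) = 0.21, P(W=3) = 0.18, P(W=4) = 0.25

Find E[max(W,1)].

E[max(W,1)] = Σ max(w,1)·P(W=w)
 = 1·0.19 + 1·0.17 + 2·0.21 + 3·0.18 + 4·0.25
 = 0.19 + 0.17 + 0.42 + 0.54 + 1
 = 2.32

2.32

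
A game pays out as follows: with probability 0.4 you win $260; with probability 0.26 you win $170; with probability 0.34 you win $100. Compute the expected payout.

E[payout] = 260·0.4 + 170·0.26 + 100·0.34
 = 104 + 44.2 + 34
 = 182.2

182.2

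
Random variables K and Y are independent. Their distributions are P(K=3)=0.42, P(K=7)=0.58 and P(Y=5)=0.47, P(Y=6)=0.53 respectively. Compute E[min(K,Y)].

4.4674

E[min(K,Y)] = Σ_k Σ_y min(k,y) · P(K=k)P(Y=y)
 = 3·0.1974 + 3·0.2226 + 5·0.2726 + 6·0.3074
 = 0.5922 + 0.6678 + 1.363 + 1.8444
 = 4.4674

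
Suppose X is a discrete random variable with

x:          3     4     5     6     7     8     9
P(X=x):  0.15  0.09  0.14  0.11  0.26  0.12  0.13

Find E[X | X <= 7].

5.32

P(X <= 7) = 0.15 + 0.09 + 0.14 + 0.11 + 0.26 = 0.75.
E[X | X <= 7] = [3·0.15 + 4·0.09 + 5·0.14 + 6·0.11 + 7·0.26] / 0.75
 = 3.99 / 0.75
 = 133/25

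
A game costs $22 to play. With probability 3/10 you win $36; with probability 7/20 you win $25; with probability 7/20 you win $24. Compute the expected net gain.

5.95

E[payout] = 36·3/10 + 25·7/20 + 24·7/20
 = 54/5 + 35/4 + 42/5
 = 559/20
Net = 559/20 - 22 = 119/20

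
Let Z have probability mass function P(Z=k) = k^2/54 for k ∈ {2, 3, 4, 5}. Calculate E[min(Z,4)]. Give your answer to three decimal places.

E[min(Z,4)] = Σ min(z,4)·P(Z=z)
 = 2·2/27 + 3·1/6 + 4·8/27 + 4·25/54
 = 4/27 + 1/2 + 32/27 + 50/27
 = 199/54

3.685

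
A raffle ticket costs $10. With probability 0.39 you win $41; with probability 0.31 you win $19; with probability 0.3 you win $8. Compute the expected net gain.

14.28

E[payout] = 41·0.39 + 19·0.31 + 8·0.3
 = 15.99 + 5.89 + 2.4
 = 24.28
Net = 24.28 - 10 = 14.28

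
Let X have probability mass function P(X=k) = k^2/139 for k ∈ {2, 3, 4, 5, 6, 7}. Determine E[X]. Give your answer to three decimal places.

E[X] = Σ x·P(X=x)
 = 2·4/139 + 3·9/139 + 4·16/139 + 5·25/139 + 6·36/139 + 7·49/139
 = 8/139 + 27/139 + 64/139 + 125/139 + 216/139 + 343/139
 = 783/139

5.633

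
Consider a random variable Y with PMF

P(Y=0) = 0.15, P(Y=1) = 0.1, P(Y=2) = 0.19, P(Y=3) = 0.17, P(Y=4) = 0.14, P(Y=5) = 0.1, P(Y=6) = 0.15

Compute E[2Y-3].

E[2Y-3] = Σ (2y-3)·P(Y=y)
 = (-3)·0.15 + (-1)·0.1 + 1·0.19 + 3·0.17 + 5·0.14 + 7·0.1 + 9·0.15
 = (-0.45) + (-0.1) + 0.19 + 0.51 + 0.7 + 0.7 + 1.35
 = 2.9

2.9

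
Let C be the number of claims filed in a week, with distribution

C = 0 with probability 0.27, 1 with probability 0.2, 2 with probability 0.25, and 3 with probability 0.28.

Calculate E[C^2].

E[C^2] = Σ c^2·P(C=c)
 = 0·0.27 + 1·0.2 + 4·0.25 + 9·0.28
 = 0 + 0.2 + 1 + 2.52
 = 3.72

3.72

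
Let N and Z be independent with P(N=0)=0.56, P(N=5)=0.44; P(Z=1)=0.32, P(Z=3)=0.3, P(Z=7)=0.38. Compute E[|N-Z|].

3.3344

E[|N-Z|] = Σ_n Σ_z |n-z| · P(N=n)P(Z=z)
 = 1·0.1792 + 3·0.168 + 7·0.2128 + 4·0.1408 + 2·0.132 + 2·0.1672
 = 0.1792 + 0.504 + 1.4896 + 0.5632 + 0.264 + 0.3344
 = 3.3344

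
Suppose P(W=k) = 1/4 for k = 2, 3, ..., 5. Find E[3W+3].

13.5

E[3W+3] = Σ (3w+3)·P(W=w)
 = 9·1/4 + 12·1/4 + 15·1/4 + 18·1/4
 = 9/4 + 3 + 15/4 + 9/2
 = 27/2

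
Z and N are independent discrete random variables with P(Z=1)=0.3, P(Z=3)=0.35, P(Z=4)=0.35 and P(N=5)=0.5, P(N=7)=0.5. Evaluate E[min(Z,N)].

2.75

E[min(Z,N)] = Σ_z Σ_n min(z,n) · P(Z=z)P(N=n)
 = 1·0.15 + 1·0.15 + 3·0.175 + 3·0.175 + 4·0.175 + 4·0.175
 = 0.15 + 0.15 + 0.525 + 0.525 + 0.7 + 0.7
 = 2.75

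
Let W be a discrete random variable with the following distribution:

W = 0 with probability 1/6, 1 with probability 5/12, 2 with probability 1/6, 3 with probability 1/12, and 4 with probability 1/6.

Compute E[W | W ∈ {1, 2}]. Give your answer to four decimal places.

P(W ∈ {1, 2}) = 5/12 + 1/6 = 7/12.
E[W | W ∈ {1, 2}] = [1·5/12 + 2·1/6] / (7/12)
 = 3/4 / (7/12)
 = 9/7

1.2857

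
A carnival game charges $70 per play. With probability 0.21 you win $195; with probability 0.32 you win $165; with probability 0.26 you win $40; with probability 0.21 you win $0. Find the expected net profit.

E[payout] = 195·0.21 + 165·0.32 + 40·0.26 + 0·0.21
 = 40.95 + 52.8 + 10.4 + 0
 = 104.15
Net = 104.15 - 70 = 34.15

34.15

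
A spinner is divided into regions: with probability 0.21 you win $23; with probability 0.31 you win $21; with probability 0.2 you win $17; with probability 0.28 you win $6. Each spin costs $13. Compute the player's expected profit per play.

E[payout] = 23·0.21 + 21·0.31 + 17·0.2 + 6·0.28
 = 4.83 + 6.51 + 3.4 + 1.68
 = 16.42
Net = 16.42 - 13 = 3.42

3.42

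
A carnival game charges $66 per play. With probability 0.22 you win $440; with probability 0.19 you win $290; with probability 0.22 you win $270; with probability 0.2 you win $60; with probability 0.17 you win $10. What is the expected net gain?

E[payout] = 440·0.22 + 290·0.19 + 270·0.22 + 60·0.2 + 10·0.17
 = 96.8 + 55.1 + 59.4 + 12 + 1.7
 = 225
Net = 225 - 66 = 159

159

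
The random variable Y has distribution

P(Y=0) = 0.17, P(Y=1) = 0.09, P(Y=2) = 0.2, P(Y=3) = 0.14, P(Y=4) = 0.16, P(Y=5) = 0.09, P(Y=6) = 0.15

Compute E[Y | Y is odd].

3

P(Y is odd) = 0.09 + 0.14 + 0.09 = 0.32.
E[Y | Y is odd] = [1·0.09 + 3·0.14 + 5·0.09] / 0.32
 = 0.96 / 0.32
 = 3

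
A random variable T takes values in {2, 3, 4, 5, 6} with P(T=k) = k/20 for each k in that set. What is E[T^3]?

113.7

E[T^3] = Σ t^3·P(T=t)
 = 8·1/10 + 27·3/20 + 64·1/5 + 125·1/4 + 216·3/10
 = 4/5 + 81/20 + 64/5 + 125/4 + 324/5
 = 1137/10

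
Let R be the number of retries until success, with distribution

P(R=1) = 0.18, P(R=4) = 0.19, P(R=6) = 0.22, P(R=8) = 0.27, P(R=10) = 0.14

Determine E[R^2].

E[R^2] = Σ r^2·P(R=r)
 = 1·0.18 + 16·0.19 + 36·0.22 + 64·0.27 + 100·0.14
 = 0.18 + 3.04 + 7.92 + 17.28 + 14
 = 42.42

42.42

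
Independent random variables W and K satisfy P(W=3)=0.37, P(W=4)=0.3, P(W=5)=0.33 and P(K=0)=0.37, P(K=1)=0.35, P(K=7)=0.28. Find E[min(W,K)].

1.4588

E[min(W,K)] = Σ_w Σ_k min(w,k) · P(W=w)P(K=k)
 = 0·0.1369 + 1·0.1295 + 3·0.1036 + 0·0.111 + 1·0.105 + 4·0.084 + 0·0.1221 + 1·0.1155 + 5·0.0924
 = 0 + 0.1295 + 0.3108 + 0 + 0.105 + 0.336 + 0 + 0.1155 + 0.462
 = 1.4588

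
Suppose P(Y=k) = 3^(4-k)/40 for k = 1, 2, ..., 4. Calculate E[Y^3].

6.1

E[Y^3] = Σ y^3·P(Y=y)
 = 1·27/40 + 8·9/40 + 27·3/40 + 64·1/40
 = 27/40 + 9/5 + 81/40 + 8/5
 = 61/10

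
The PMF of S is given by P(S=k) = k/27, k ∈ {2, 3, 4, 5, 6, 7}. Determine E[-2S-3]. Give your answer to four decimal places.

-13.2963

E[-2S-3] = Σ (-2s-3)·P(S=s)
 = (-7)·2/27 + (-9)·1/9 + (-11)·4/27 + (-13)·5/27 + (-15)·2/9 + (-17)·7/27
 = (-14/27) + (-1) + (-44/27) + (-65/27) + (-10/3) + (-119/27)
 = -359/27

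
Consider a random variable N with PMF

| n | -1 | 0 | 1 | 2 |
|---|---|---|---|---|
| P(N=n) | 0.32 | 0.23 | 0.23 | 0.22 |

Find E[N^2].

E[N^2] = Σ n^2·P(N=n)
 = 1·0.32 + 0·0.23 + 1·0.23 + 4·0.22
 = 0.32 + 0 + 0.23 + 0.88
 = 1.43

1.43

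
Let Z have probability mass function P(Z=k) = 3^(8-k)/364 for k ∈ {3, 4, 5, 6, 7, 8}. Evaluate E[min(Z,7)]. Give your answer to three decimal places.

E[min(Z,7)] = Σ min(z,7)·P(Z=z)
 = 3·243/364 + 4·81/364 + 5·27/364 + 6·9/364 + 7·3/364 + 7·1/364
 = 729/364 + 81/91 + 135/364 + 27/182 + 3/52 + 1/52
 = 635/182

3.489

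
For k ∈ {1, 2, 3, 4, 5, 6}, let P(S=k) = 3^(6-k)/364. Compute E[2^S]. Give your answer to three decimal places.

E[2^S] = Σ 2^s·P(S=s)
 = 2·243/364 + 4·81/364 + 8·27/364 + 16·9/364 + 32·3/364 + 64·1/364
 = 243/182 + 81/91 + 54/91 + 36/91 + 24/91 + 16/91
 = 95/26

3.654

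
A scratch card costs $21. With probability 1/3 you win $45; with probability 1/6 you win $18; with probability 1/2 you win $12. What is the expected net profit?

3

E[payout] = 45·1/3 + 18·1/6 + 12·1/2
 = 15 + 3 + 6
 = 24
Net = 24 - 21 = 3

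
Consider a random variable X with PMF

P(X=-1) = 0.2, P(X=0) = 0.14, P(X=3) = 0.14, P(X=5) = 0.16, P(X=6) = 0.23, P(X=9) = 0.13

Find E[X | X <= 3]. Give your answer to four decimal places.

P(X <= 3) = 0.2 + 0.14 + 0.14 = 0.48.
E[X | X <= 3] = [(-1)·0.2 + 0·0.14 + 3·0.14] / 0.48
 = 0.22 / 0.48
 = 11/24

0.4583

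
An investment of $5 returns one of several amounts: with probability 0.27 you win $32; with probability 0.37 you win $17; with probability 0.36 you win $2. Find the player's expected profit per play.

E[payout] = 32·0.27 + 17·0.37 + 2·0.36
 = 8.64 + 6.29 + 0.72
 = 15.65
Net = 15.65 - 5 = 10.65

10.65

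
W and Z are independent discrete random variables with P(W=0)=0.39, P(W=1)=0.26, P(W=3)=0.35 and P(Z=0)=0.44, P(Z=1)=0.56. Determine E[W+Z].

1.87

E[W+Z] = Σ_w Σ_z (w+z) · P(W=w)P(Z=z)
 = 0·0.1716 + 1·0.2184 + 1·0.1144 + 2·0.1456 + 3·0.154 + 4·0.196
 = 0 + 0.2184 + 0.1144 + 0.2912 + 0.462 + 0.784
 = 1.87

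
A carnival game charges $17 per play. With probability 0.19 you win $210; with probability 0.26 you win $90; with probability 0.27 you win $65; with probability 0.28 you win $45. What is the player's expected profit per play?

76.45

E[payout] = 210·0.19 + 90·0.26 + 65·0.27 + 45·0.28
 = 39.9 + 23.4 + 17.55 + 12.6
 = 93.45
Net = 93.45 - 17 = 76.45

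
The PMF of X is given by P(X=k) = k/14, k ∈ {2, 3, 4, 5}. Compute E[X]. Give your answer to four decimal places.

E[X] = Σ x·P(X=x)
 = 2·1/7 + 3·3/14 + 4·2/7 + 5·5/14
 = 2/7 + 9/14 + 8/7 + 25/14
 = 27/7

3.8571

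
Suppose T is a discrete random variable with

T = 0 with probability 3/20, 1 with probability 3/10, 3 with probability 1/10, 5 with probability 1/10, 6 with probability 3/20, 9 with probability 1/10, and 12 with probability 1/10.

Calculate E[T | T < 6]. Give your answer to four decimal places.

P(T < 6) = 3/20 + 3/10 + 1/10 + 1/10 = 13/20.
E[T | T < 6] = [0·3/20 + 1·3/10 + 3·1/10 + 5·1/10] / (13/20)
 = 11/10 / (13/20)
 = 22/13

1.6923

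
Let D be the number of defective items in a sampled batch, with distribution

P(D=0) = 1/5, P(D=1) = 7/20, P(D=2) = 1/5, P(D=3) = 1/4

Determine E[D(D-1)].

1.9

E[D(D-1)] = Σ d(d-1)·P(D=d)
 = 0·1/5 + 0·7/20 + 2·1/5 + 6·1/4
 = 0 + 0 + 2/5 + 3/2
 = 19/10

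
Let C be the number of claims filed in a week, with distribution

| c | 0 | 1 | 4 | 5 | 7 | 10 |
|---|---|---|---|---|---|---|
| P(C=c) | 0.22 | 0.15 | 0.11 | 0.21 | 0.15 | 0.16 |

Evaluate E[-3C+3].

E[-3C+3] = Σ (-3c+3)·P(C=c)
 = 3·0.22 + 0·0.15 + (-9)·0.11 + (-12)·0.21 + (-18)·0.15 + (-27)·0.16
 = 0.66 + 0 + (-0.99) + (-2.52) + (-2.7) + (-4.32)
 = -9.87

-9.87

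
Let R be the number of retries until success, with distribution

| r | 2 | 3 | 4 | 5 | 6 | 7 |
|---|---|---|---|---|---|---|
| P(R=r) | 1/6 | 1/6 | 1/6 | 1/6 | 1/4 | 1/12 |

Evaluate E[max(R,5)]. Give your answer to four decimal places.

5.4167

E[max(R,5)] = Σ max(r,5)·P(R=r)
 = 5·1/6 + 5·1/6 + 5·1/6 + 5·1/6 + 6·1/4 + 7·1/12
 = 5/6 + 5/6 + 5/6 + 5/6 + 3/2 + 7/12
 = 65/12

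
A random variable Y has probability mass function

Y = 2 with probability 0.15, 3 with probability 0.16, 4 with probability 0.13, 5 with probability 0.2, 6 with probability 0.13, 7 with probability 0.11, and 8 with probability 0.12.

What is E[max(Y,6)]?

6.35

E[max(Y,6)] = Σ max(y,6)·P(Y=y)
 = 6·0.15 + 6·0.16 + 6·0.13 + 6·0.2 + 6·0.13 + 7·0.11 + 8·0.12
 = 0.9 + 0.96 + 0.78 + 1.2 + 0.78 + 0.77 + 0.96
 = 6.35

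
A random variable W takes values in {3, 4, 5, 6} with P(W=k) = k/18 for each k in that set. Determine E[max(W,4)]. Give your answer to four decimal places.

E[max(W,4)] = Σ max(w,4)·P(W=w)
 = 4·1/6 + 4·2/9 + 5·5/18 + 6·1/3
 = 2/3 + 8/9 + 25/18 + 2
 = 89/18

4.9444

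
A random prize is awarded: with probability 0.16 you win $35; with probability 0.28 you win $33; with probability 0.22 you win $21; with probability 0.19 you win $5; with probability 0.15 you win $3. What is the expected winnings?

20.86

E[payout] = 35·0.16 + 33·0.28 + 21·0.22 + 5·0.19 + 3·0.15
 = 5.6 + 9.24 + 4.62 + 0.95 + 0.45
 = 20.86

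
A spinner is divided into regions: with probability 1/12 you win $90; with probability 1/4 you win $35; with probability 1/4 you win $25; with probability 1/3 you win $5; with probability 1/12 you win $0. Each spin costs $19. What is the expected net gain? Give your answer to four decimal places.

5.1667

E[payout] = 90·1/12 + 35·1/4 + 25·1/4 + 5·1/3 + 0·1/12
 = 15/2 + 35/4 + 25/4 + 5/3 + 0
 = 145/6
Net = 145/6 - 19 = 31/6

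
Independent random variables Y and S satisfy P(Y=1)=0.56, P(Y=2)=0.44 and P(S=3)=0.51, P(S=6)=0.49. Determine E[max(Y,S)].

E[max(Y,S)] = Σ_y Σ_s max(y,s) · P(Y=y)P(S=s)
 = 3·0.2856 + 6·0.2744 + 3·0.2244 + 6·0.2156
 = 0.8568 + 1.6464 + 0.6732 + 1.2936
 = 4.47

4.47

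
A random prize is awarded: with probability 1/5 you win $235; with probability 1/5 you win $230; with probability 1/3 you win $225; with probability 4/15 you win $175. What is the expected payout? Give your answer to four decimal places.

E[payout] = 235·1/5 + 230·1/5 + 225·1/3 + 175·4/15
 = 47 + 46 + 75 + 140/3
 = 644/3

214.6667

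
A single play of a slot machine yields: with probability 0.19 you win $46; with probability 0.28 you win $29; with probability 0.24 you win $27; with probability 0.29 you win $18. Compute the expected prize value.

E[payout] = 46·0.19 + 29·0.28 + 27·0.24 + 18·0.29
 = 8.74 + 8.12 + 6.48 + 5.22
 = 28.56

28.56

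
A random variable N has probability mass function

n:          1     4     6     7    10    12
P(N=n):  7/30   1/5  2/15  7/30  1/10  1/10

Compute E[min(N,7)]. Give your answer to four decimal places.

E[min(N,7)] = Σ min(n,7)·P(N=n)
 = 1·7/30 + 4·1/5 + 6·2/15 + 7·7/30 + 7·1/10 + 7·1/10
 = 7/30 + 4/5 + 4/5 + 49/30 + 7/10 + 7/10
 = 73/15

4.8667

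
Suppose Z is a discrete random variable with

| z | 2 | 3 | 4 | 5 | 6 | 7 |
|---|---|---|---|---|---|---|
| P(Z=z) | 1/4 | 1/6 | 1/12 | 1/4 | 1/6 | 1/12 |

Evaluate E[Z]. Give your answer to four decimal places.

E[Z] = Σ z·P(Z=z)
 = 2·1/4 + 3·1/6 + 4·1/12 + 5·1/4 + 6·1/6 + 7·1/12
 = 1/2 + 1/2 + 1/3 + 5/4 + 1 + 7/12
 = 25/6

4.1667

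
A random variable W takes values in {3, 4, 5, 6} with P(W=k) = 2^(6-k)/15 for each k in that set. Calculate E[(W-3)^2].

1.4

E[(W-3)^2] = Σ (w-3)^2·P(W=w)
 = 0·8/15 + 1·4/15 + 4·2/15 + 9·1/15
 = 0 + 4/15 + 8/15 + 3/5
 = 7/5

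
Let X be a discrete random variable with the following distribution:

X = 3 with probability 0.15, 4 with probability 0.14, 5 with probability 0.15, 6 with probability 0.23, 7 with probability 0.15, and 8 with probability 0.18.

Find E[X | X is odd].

P(X is odd) = 0.15 + 0.15 + 0.15 = 0.45.
E[X | X is odd] = [3·0.15 + 5·0.15 + 7·0.15] / 0.45
 = 2.25 / 0.45
 = 5

5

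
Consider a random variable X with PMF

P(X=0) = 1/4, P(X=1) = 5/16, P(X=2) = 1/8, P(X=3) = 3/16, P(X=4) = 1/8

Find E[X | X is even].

1.5

P(X is even) = 1/4 + 1/8 + 1/8 = 1/2.
E[X | X is even] = [0·1/4 + 2·1/8 + 4·1/8] / (1/2)
 = 3/4 / (1/2)
 = 3/2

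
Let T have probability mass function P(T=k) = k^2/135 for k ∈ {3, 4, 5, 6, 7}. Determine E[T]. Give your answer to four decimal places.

E[T] = Σ t·P(T=t)
 = 3·1/15 + 4·16/135 + 5·5/27 + 6·4/15 + 7·49/135
 = 1/5 + 64/135 + 25/27 + 8/5 + 343/135
 = 155/27

5.7407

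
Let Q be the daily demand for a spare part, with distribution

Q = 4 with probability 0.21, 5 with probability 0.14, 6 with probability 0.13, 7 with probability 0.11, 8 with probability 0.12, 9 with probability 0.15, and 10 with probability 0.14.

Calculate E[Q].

E[Q] = Σ q·P(Q=q)
 = 4·0.21 + 5·0.14 + 6·0.13 + 7·0.11 + 8·0.12 + 9·0.15 + 10·0.14
 = 0.84 + 0.7 + 0.78 + 0.77 + 0.96 + 1.35 + 1.4
 = 6.8

6.8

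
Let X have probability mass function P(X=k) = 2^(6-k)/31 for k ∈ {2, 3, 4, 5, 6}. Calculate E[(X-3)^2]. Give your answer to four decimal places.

E[(X-3)^2] = Σ (x-3)^2·P(X=x)
 = 1·16/31 + 0·8/31 + 1·4/31 + 4·2/31 + 9·1/31
 = 16/31 + 0 + 4/31 + 8/31 + 9/31
 = 37/31

1.1935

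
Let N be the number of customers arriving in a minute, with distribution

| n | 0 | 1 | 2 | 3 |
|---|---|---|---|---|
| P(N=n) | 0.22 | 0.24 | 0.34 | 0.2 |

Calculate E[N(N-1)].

1.88

E[N(N-1)] = Σ n(n-1)·P(N=n)
 = 0·0.22 + 0·0.24 + 2·0.34 + 6·0.2
 = 0 + 0 + 0.68 + 1.2
 = 1.88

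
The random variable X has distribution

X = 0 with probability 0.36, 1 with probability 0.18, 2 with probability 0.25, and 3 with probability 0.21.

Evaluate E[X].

E[X] = Σ x·P(X=x)
 = 0·0.36 + 1·0.18 + 2·0.25 + 3·0.21
 = 0 + 0.18 + 0.5 + 0.63
 = 1.31

1.31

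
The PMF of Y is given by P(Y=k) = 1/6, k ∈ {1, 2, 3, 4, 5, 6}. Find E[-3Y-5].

E[-3Y-5] = Σ (-3y-5)·P(Y=y)
 = (-8)·1/6 + (-11)·1/6 + (-14)·1/6 + (-17)·1/6 + (-20)·1/6 + (-23)·1/6
 = (-4/3) + (-11/6) + (-7/3) + (-17/6) + (-10/3) + (-23/6)
 = -31/2

-15.5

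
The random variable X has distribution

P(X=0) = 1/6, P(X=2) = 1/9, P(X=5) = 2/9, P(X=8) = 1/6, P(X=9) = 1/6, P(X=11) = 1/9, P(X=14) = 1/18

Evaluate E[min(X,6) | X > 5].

P(X > 5) = 1/6 + 1/6 + 1/9 + 1/18 = 1/2.
E[min(X,6) | X > 5] = [6·1/6 + 6·1/6 + 6·1/9 + 6·1/18] / (1/2)
 = 3 / (1/2)
 = 6

6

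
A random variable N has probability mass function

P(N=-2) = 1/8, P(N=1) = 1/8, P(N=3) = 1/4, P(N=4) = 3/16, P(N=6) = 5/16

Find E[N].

3.25

E[N] = Σ n·P(N=n)
 = (-2)·1/8 + 1·1/8 + 3·1/4 + 4·3/16 + 6·5/16
 = (-1/4) + 1/8 + 3/4 + 3/4 + 15/8
 = 13/4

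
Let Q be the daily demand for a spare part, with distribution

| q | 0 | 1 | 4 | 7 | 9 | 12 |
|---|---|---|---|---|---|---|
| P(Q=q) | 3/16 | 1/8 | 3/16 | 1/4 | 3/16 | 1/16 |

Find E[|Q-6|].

3.3125

E[|Q-6|] = Σ |q-6|·P(Q=q)
 = 6·3/16 + 5·1/8 + 2·3/16 + 1·1/4 + 3·3/16 + 6·1/16
 = 9/8 + 5/8 + 3/8 + 1/4 + 9/16 + 3/8
 = 53/16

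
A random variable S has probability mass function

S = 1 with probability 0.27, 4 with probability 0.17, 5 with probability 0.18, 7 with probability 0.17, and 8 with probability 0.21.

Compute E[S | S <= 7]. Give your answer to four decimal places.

P(S <= 7) = 0.27 + 0.17 + 0.18 + 0.17 = 0.79.
E[S | S <= 7] = [1·0.27 + 4·0.17 + 5·0.18 + 7·0.17] / 0.79
 = 3.04 / 0.79
 = 304/79

3.8481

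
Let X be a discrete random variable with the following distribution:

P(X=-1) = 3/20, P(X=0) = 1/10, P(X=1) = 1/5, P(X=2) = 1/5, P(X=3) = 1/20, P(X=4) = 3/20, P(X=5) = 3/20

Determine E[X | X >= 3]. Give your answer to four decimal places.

P(X >= 3) = 1/20 + 3/20 + 3/20 = 7/20.
E[X | X >= 3] = [3·1/20 + 4·3/20 + 5·3/20] / (7/20)
 = 3/2 / (7/20)
 = 30/7

4.2857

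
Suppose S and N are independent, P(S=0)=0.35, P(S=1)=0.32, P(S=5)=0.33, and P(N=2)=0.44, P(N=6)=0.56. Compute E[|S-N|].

3.1412

E[|S-N|] = Σ_s Σ_n |s-n| · P(S=s)P(N=n)
 = 2·0.154 + 6·0.196 + 1·0.1408 + 5·0.1792 + 3·0.1452 + 1·0.1848
 = 0.308 + 1.176 + 0.1408 + 0.896 + 0.4356 + 0.1848
 = 3.1412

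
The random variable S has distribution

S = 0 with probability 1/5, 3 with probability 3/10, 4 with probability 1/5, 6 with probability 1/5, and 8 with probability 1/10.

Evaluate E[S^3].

E[S^3] = Σ s^3·P(S=s)
 = 0·1/5 + 27·3/10 + 64·1/5 + 216·1/5 + 512·1/10
 = 0 + 81/10 + 64/5 + 216/5 + 256/5
 = 1153/10

115.3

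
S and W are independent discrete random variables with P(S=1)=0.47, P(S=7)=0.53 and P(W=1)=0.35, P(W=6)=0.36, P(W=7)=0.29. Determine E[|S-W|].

2.9676

E[|S-W|] = Σ_s Σ_w |s-w| · P(S=s)P(W=w)
 = 0·0.1645 + 5·0.1692 + 6·0.1363 + 6·0.1855 + 1·0.1908 + 0·0.1537
 = 0 + 0.846 + 0.8178 + 1.113 + 0.1908 + 0
 = 2.9676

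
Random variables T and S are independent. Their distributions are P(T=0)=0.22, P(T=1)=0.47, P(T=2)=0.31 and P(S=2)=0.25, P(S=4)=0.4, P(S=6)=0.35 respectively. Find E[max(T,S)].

E[max(T,S)] = Σ_t Σ_s max(t,s) · P(T=t)P(S=s)
 = 2·0.055 + 4·0.088 + 6·0.077 + 2·0.1175 + 4·0.188 + 6·0.1645 + 2·0.0775 + 4·0.124 + 6·0.1085
 = 0.11 + 0.352 + 0.462 + 0.235 + 0.752 + 0.987 + 0.155 + 0.496 + 0.651
 = 4.2

4.2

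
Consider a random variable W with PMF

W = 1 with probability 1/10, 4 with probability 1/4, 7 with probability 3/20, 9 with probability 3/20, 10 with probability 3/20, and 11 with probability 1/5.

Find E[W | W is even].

P(W is even) = 1/4 + 3/20 = 2/5.
E[W | W is even] = [4·1/4 + 10·3/20] / (2/5)
 = 5/2 / (2/5)
 = 25/4

6.25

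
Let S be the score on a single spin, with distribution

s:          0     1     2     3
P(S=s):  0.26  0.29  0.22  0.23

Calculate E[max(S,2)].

2.23

E[max(S,2)] = Σ max(s,2)·P(S=s)
 = 2·0.26 + 2·0.29 + 2·0.22 + 3·0.23
 = 0.52 + 0.58 + 0.44 + 0.69
 = 2.23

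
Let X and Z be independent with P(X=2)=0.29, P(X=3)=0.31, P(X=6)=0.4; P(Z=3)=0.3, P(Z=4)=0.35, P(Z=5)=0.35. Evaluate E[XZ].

E[XZ] = Σ_x Σ_z xz · P(X=x)P(Z=z)
 = 6·0.087 + 8·0.1015 + 10·0.1015 + 9·0.093 + 12·0.1085 + 15·0.1085 + 18·0.12 + 24·0.14 + 30·0.14
 = 0.522 + 0.812 + 1.015 + 0.837 + 1.302 + 1.6275 + 2.16 + 3.36 + 4.2
 = 15.8355

15.8355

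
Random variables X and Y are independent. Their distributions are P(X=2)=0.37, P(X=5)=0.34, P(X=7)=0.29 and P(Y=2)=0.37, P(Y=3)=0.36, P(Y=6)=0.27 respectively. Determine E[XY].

E[XY] = Σ_x Σ_y xy · P(X=x)P(Y=y)
 = 4·0.1369 + 6·0.1332 + 12·0.0999 + 10·0.1258 + 15·0.1224 + 30·0.0918 + 14·0.1073 + 21·0.1044 + 42·0.0783
 = 0.5476 + 0.7992 + 1.1988 + 1.258 + 1.836 + 2.754 + 1.5022 + 2.1924 + 3.2886
 = 15.3768

15.3768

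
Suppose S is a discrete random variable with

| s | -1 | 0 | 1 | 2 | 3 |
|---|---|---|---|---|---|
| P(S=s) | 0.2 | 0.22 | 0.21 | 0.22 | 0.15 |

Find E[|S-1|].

E[|S-1|] = Σ |s-1|·P(S=s)
 = 2·0.2 + 1·0.22 + 0·0.21 + 1·0.22 + 2·0.15
 = 0.4 + 0.22 + 0 + 0.22 + 0.3
 = 1.14

1.14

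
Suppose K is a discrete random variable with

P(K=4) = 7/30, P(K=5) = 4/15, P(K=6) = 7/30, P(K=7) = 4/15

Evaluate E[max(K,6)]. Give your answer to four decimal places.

6.2667

E[max(K,6)] = Σ max(k,6)·P(K=k)
 = 6·7/30 + 6·4/15 + 6·7/30 + 7·4/15
 = 7/5 + 8/5 + 7/5 + 28/15
 = 94/15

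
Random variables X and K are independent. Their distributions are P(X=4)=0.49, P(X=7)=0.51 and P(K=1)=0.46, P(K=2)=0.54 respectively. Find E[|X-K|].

E[|X-K|] = Σ_x Σ_k |x-k| · P(X=x)P(K=k)
 = 3·0.2254 + 2·0.2646 + 6·0.2346 + 5·0.2754
 = 0.6762 + 0.5292 + 1.4076 + 1.377
 = 3.99

3.99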